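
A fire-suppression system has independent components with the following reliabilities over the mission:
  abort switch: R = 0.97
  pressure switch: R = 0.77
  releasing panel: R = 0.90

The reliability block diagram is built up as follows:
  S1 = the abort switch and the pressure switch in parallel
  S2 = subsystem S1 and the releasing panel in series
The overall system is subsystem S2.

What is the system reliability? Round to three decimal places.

0.894

Parallel (abort switch and pressure switch): 1 − (1 − 0.97000)(1 − 0.77000) = 0.99310
Series ([0.99310] and releasing panel): 0.99310 × 0.90000 = 0.894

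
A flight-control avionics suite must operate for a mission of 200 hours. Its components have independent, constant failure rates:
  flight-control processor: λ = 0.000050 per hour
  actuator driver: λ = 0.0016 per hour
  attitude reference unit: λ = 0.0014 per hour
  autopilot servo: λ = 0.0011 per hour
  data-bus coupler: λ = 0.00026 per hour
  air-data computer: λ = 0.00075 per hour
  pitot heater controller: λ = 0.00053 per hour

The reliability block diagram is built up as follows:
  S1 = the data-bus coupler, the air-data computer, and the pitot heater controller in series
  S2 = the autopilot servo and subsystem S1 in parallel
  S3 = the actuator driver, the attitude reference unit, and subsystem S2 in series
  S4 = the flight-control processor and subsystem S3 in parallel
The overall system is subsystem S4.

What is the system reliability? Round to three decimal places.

R(flight-control processor) = exp(−0.000050 × 200) = 0.99005
R(actuator driver) = exp(−0.0016 × 200) = 0.72615
R(attitude reference unit) = exp(−0.0014 × 200) = 0.75578
R(autopilot servo) = exp(−0.0011 × 200) = 0.80252
R(data-bus coupler) = exp(−0.00026 × 200) = 0.94933
R(air-data computer) = exp(−0.00075 × 200) = 0.86071
R(pitot heater controller) = exp(−0.00053 × 200) = 0.89942
Series (data-bus coupler, air-data computer, and pitot heater controller): 0.94933 × 0.86071 × 0.89942 = 0.73491
Parallel (autopilot servo and [0.73491]): 1 − (1 − 0.80252)(1 − 0.73491) = 0.94765
Series (actuator driver, attitude reference unit, and [0.94765]): 0.72615 × 0.75578 × 0.94765 = 0.52008
Parallel (flight-control processor and [0.52008]): 1 − (1 − 0.99005)(1 − 0.52008) = 0.995

0.995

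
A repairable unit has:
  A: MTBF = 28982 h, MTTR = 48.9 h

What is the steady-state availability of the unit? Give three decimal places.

A(A) = MTBF/(MTBF+MTTR) = 28982/(28982+48.9) = 0.998

0.998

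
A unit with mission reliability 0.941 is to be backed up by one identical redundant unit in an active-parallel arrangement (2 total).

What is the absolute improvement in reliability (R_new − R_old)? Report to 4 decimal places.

R_before = 0.941
R_after = 1 − (1 − 0.941)^2 = 0.9965
ΔR = 0.9965 − 0.941 = 0.0555

0.0555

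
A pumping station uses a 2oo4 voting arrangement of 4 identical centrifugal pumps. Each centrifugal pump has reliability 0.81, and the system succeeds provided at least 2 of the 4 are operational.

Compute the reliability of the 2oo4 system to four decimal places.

R = Σ_{i=2}^{4} C(4,i) p^i (1−p)^{4−i} with p = 0.81
C(4,2)·0.81^2·0.19^2 = 0.142111
C(4,3)·0.81^3·0.19^1 = 0.403895
C(4,4)·0.81^4·0.19^0 = 0.430467
Sum = 0.9765

0.9765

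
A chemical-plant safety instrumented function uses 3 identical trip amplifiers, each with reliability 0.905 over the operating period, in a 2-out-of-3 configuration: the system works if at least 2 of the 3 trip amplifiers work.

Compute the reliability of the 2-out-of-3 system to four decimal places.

R = Σ_{i=2}^{3} C(3,i) p^i (1−p)^{3−i} with p = 0.905
C(3,2)·0.905^2·0.095^1 = 0.233422
C(3,3)·0.905^3·0.095^0 = 0.741218
Sum = 0.9746

0.9746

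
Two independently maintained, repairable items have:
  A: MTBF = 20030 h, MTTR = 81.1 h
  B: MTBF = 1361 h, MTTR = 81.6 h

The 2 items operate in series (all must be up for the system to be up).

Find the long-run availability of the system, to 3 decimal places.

0.940

A(A) = MTBF/(MTBF+MTTR) = 20030/(20030+81.1) = 0.995967
A(B) = MTBF/(MTBF+MTTR) = 1361/(1361+81.6) = 0.943435
Series availability: 0.995967 × 0.943435 = 0.940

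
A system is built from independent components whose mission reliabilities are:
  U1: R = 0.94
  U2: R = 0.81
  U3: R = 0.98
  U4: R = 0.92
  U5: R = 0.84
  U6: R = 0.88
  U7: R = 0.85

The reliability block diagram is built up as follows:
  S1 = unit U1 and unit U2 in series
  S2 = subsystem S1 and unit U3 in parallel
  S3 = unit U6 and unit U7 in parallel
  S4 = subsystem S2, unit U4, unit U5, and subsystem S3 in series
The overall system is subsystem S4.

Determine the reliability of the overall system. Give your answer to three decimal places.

Series (U1 and U2): 0.94000 × 0.81000 = 0.76140
Parallel ([0.76140] and U3): 1 − (1 − 0.76140)(1 − 0.98000) = 0.99523
Parallel (U6 and U7): 1 − (1 − 0.88000)(1 − 0.85000) = 0.98200
Series ([0.99523], U4, U5, and [0.98200]): 0.99523 × 0.92000 × 0.84000 × 0.98200 = 0.755

0.755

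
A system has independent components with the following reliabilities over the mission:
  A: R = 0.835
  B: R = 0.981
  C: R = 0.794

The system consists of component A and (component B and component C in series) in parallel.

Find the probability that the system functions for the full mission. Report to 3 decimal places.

0.964

Series (B and C): 0.98100 × 0.79400 = 0.77891
Parallel (A and [0.77891]): 1 − (1 − 0.83500)(1 − 0.77891) = 0.964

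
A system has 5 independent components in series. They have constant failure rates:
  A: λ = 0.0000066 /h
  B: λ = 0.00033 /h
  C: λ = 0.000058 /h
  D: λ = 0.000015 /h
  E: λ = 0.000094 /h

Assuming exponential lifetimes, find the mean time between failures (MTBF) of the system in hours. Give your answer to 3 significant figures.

Series of exponential components: λ_sys = Σ λ_i
λ_sys = 0.0000066 + 0.00033 + 0.000058 + 0.000015 + 0.000094 = 5.0360e-04 /h
MTBF = 1 / λ_sys = 1990 h

1990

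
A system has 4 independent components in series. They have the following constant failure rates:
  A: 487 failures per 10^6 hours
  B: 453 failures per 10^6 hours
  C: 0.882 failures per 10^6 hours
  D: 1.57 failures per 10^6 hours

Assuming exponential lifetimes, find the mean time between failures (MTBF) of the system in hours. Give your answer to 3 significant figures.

1060

Series of exponential components: λ_sys = Σ λ_i
λ_sys = 0.000487 + 0.000453 + 0.000000882 + 0.00000157 = 9.4245e-04 /h
MTBF = 1 / λ_sys = 1060 h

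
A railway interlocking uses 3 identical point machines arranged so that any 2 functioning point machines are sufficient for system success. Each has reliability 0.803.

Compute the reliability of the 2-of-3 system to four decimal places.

0.8989

R = Σ_{i=2}^{3} C(3,i) p^i (1−p)^{3−i} with p = 0.803
C(3,2)·0.803^2·0.197^1 = 0.381082
C(3,3)·0.803^3·0.197^0 = 0.517782
Sum = 0.8989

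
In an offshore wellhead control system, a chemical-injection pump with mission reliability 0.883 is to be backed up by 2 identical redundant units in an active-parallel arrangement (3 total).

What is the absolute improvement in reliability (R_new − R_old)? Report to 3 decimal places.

0.115

R_before = 0.883
R_after = 1 − (1 − 0.883)^3 = 0.998
ΔR = 0.998 − 0.883 = 0.115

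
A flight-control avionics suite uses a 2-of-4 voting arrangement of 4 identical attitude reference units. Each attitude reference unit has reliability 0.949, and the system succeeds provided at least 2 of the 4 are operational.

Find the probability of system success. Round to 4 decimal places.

R = Σ_{i=2}^{4} C(4,i) p^i (1−p)^{4−i} with p = 0.949
C(4,2)·0.949^2·0.051^2 = 0.014055
C(4,3)·0.949^3·0.051^1 = 0.174353
C(4,4)·0.949^4·0.051^0 = 0.811082
Sum = 0.9995

0.9995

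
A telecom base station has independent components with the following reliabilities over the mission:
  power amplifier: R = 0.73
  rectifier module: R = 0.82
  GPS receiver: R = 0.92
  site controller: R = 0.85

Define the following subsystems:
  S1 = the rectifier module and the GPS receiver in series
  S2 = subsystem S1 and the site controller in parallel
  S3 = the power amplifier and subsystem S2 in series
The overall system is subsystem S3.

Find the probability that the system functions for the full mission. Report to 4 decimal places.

0.7031

Series (rectifier module and GPS receiver): 0.820000 × 0.920000 = 0.754400
Parallel ([0.754400] and site controller): 1 − (1 − 0.754400)(1 − 0.850000) = 0.963160
Series (power amplifier and [0.963160]): 0.730000 × 0.963160 = 0.7031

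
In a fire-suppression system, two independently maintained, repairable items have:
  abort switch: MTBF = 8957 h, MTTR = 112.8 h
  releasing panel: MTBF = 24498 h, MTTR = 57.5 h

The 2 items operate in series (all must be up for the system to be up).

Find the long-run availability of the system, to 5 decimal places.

0.98525

A(abort switch) = MTBF/(MTBF+MTTR) = 8957/(8957+112.8) = 0.987563
A(releasing panel) = MTBF/(MTBF+MTTR) = 24498/(24498+57.5) = 0.997658
Series availability: 0.987563 × 0.997658 = 0.98525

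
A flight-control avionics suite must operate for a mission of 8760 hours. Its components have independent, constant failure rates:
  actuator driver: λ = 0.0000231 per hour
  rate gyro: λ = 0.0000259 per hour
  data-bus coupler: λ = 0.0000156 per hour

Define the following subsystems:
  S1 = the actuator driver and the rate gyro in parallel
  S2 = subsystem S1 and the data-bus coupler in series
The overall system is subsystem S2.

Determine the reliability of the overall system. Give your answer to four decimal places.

0.8398

R(actuator driver) = exp(−0.0000231 × 8760) = 0.816804
R(rate gyro) = exp(−0.0000259 × 8760) = 0.797013
R(data-bus coupler) = exp(−0.0000156 × 8760) = 0.872270
Parallel (actuator driver and rate gyro): 1 − (1 − 0.816804)(1 − 0.797013) = 0.962814
Series ([0.962814] and data-bus coupler): 0.962814 × 0.872270 = 0.8398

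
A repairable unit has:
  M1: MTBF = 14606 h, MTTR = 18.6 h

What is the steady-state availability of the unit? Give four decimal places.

A(M1) = MTBF/(MTBF+MTTR) = 14606/(14606+18.6) = 0.9987

0.9987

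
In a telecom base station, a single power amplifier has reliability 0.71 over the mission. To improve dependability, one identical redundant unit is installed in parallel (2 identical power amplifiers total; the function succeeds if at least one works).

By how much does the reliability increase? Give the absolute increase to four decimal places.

0.2059

R_before = 0.71
R_after = 1 − (1 − 0.71)^2 = 0.9159
ΔR = 0.9159 − 0.71 = 0.2059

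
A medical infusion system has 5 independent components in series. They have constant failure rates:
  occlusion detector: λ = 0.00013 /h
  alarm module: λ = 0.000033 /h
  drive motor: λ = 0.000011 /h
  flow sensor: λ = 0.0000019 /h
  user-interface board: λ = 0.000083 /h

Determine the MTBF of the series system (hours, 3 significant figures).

3860

Series of exponential components: λ_sys = Σ λ_i
λ_sys = 0.00013 + 0.000033 + 0.000011 + 0.0000019 + 0.000083 = 2.5890e-04 /h
MTBF = 1 / λ_sys = 3860 h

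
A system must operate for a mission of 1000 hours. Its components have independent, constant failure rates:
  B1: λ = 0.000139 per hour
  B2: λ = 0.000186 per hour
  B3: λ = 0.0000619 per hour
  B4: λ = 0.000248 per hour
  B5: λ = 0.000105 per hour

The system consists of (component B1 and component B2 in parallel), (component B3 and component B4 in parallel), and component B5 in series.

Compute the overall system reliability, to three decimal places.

R(B1) = exp(−0.000139 × 1000) = 0.87023
R(B2) = exp(−0.000186 × 1000) = 0.83027
R(B3) = exp(−0.0000619 × 1000) = 0.93998
R(B4) = exp(−0.000248 × 1000) = 0.78036
R(B5) = exp(−0.000105 × 1000) = 0.90032
Parallel (B1 and B2): 1 − (1 − 0.87023)(1 − 0.83027) = 0.97797
Parallel (B3 and B4): 1 − (1 − 0.93998)(1 − 0.78036) = 0.98682
Series ([0.97797], [0.98682], and B5): 0.97797 × 0.98682 × 0.90032 = 0.869

0.869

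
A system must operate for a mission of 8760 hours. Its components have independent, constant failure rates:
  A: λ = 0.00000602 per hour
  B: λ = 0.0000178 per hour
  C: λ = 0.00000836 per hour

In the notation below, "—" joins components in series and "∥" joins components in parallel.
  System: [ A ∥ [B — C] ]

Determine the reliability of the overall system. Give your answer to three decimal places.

0.989

R(A) = exp(−0.00000602 × 8760) = 0.94863
R(B) = exp(−0.0000178 × 8760) = 0.85562
R(C) = exp(−0.00000836 × 8760) = 0.92938
Series (B and C): 0.85562 × 0.92938 = 0.79520
Parallel (A and [0.79520]): 1 − (1 − 0.94863)(1 − 0.79520) = 0.989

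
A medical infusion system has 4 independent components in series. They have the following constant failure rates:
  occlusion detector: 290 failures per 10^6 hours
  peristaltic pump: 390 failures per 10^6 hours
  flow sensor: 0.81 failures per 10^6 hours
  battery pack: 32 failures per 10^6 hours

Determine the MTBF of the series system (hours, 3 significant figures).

1400

Series of exponential components: λ_sys = Σ λ_i
λ_sys = 0.00029 + 0.00039 + 0.00000081 + 0.000032 = 7.1281e-04 /h
MTBF = 1 / λ_sys = 1400 h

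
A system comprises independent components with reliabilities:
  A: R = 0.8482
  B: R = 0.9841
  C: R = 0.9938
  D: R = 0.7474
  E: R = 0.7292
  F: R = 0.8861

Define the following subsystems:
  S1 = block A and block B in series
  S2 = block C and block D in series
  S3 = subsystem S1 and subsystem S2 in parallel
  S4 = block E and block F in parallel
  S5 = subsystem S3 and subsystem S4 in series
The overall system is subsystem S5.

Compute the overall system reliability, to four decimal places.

0.9280

Series (A and B): 0.848200 × 0.984100 = 0.834714
Series (C and D): 0.993800 × 0.747400 = 0.742766
Parallel ([0.834714] and [0.742766]): 1 − (1 − 0.834714)(1 − 0.742766) = 0.957483
Parallel (E and F): 1 − (1 − 0.729200)(1 − 0.886100) = 0.969156
Series ([0.957483] and [0.969156]): 0.957483 × 0.969156 = 0.9280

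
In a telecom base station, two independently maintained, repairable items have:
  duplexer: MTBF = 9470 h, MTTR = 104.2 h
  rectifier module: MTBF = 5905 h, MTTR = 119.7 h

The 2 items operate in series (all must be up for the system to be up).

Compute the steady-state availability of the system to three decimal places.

0.969

A(duplexer) = MTBF/(MTBF+MTTR) = 9470/(9470+104.2) = 0.989117
A(rectifier module) = MTBF/(MTBF+MTTR) = 5905/(5905+119.7) = 0.980132
Series availability: 0.989117 × 0.980132 = 0.969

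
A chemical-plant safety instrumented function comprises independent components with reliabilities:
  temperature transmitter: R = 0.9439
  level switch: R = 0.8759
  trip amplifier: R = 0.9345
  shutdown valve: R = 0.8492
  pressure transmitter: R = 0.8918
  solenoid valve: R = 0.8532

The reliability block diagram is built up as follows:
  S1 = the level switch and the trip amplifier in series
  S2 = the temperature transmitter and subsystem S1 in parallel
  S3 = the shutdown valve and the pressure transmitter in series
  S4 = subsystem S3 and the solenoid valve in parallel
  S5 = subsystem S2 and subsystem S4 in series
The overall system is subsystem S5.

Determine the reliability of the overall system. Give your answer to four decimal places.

Series (level switch and trip amplifier): 0.875900 × 0.934500 = 0.818529
Parallel (temperature transmitter and [0.818529]): 1 − (1 − 0.943900)(1 − 0.818529) = 0.989819
Series (shutdown valve and pressure transmitter): 0.849200 × 0.891800 = 0.757317
Parallel ([0.757317] and solenoid valve): 1 − (1 − 0.757317)(1 − 0.853200) = 0.964374
Series ([0.989819] and [0.964374]): 0.989819 × 0.964374 = 0.9546

0.9546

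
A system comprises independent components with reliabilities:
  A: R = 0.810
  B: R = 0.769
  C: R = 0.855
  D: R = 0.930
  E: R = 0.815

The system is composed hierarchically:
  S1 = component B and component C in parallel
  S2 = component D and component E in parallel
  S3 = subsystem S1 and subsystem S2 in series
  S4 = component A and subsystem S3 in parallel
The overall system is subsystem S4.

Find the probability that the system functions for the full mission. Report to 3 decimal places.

Parallel (B and C): 1 − (1 − 0.76900)(1 − 0.85500) = 0.96651
Parallel (D and E): 1 − (1 − 0.93000)(1 − 0.81500) = 0.98705
Series ([0.96651] and [0.98705]): 0.96651 × 0.98705 = 0.95399
Parallel (A and [0.95399]): 1 − (1 − 0.81000)(1 − 0.95399) = 0.991

0.991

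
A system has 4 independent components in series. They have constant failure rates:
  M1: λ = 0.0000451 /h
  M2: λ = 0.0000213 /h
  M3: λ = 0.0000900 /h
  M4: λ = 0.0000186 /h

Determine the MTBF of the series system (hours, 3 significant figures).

5710

Series of exponential components: λ_sys = Σ λ_i
λ_sys = 0.0000451 + 0.0000213 + 0.0000900 + 0.0000186 = 1.7500e-04 /h
MTBF = 1 / λ_sys = 5710 h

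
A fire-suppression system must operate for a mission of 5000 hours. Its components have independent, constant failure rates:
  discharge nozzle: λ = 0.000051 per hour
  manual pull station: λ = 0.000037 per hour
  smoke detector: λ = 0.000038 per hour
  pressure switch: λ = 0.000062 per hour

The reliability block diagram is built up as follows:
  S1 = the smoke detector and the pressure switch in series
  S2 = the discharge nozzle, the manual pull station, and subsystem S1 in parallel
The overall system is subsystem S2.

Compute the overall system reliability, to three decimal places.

0.985

R(discharge nozzle) = exp(−0.000051 × 5000) = 0.77492
R(manual pull station) = exp(−0.000037 × 5000) = 0.83110
R(smoke detector) = exp(−0.000038 × 5000) = 0.82696
R(pressure switch) = exp(−0.000062 × 5000) = 0.73345
Series (smoke detector and pressure switch): 0.82696 × 0.73345 = 0.60653
Parallel (discharge nozzle, manual pull station, and [0.60653]): 1 − (1 − 0.77492)(1 − 0.83110)(1 − 0.60653) = 0.985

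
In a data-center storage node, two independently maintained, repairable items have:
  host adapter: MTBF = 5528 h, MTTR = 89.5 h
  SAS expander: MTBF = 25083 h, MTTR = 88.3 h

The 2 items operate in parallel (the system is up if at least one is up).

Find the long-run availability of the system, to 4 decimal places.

0.9999

A(host adapter) = MTBF/(MTBF+MTTR) = 5528/(5528+89.5) = 0.984068
A(SAS expander) = MTBF/(MTBF+MTTR) = 25083/(25083+88.3) = 0.996492
Parallel availability: 1 − (1 − 0.984068)(1 − 0.996492) = 0.9999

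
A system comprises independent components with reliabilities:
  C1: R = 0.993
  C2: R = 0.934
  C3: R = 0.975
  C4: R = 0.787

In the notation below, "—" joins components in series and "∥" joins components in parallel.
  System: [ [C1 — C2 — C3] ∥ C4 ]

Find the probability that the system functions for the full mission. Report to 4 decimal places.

0.9796

Series (C1, C2, and C3): 0.993000 × 0.934000 × 0.975000 = 0.904275
Parallel ([0.904275] and C4): 1 − (1 − 0.904275)(1 − 0.787000) = 0.9796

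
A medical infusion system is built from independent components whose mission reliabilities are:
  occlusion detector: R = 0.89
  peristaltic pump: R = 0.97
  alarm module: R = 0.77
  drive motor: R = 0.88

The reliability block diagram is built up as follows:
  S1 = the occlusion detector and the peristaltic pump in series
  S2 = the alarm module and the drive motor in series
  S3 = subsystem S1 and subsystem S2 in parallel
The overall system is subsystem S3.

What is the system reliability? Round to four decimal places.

Series (occlusion detector and peristaltic pump): 0.890000 × 0.970000 = 0.863300
Series (alarm module and drive motor): 0.770000 × 0.880000 = 0.677600
Parallel ([0.863300] and [0.677600]): 1 − (1 − 0.863300)(1 − 0.677600) = 0.9559

0.9559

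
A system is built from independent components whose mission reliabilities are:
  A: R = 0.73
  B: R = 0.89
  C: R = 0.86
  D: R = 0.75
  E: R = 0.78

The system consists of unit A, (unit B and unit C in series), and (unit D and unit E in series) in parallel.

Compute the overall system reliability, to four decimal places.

0.9737

Series (B and C): 0.890000 × 0.860000 = 0.765400
Series (D and E): 0.750000 × 0.780000 = 0.585000
Parallel (A, [0.765400], and [0.585000]): 1 − (1 − 0.730000)(1 − 0.765400)(1 − 0.585000) = 0.9737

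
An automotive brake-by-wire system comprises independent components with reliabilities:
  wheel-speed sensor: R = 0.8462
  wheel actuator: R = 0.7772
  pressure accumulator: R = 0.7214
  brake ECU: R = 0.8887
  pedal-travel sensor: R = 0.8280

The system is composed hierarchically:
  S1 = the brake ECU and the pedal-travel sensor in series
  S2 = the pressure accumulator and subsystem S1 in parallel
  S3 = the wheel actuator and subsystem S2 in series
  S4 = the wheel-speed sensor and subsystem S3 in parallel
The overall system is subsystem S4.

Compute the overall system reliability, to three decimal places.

Series (brake ECU and pedal-travel sensor): 0.88870 × 0.82800 = 0.73584
Parallel (pressure accumulator and [0.73584]): 1 − (1 − 0.72140)(1 − 0.73584) = 0.92641
Series (wheel actuator and [0.92641]): 0.77720 × 0.92641 = 0.72001
Parallel (wheel-speed sensor and [0.72001]): 1 − (1 − 0.84620)(1 − 0.72001) = 0.957

0.957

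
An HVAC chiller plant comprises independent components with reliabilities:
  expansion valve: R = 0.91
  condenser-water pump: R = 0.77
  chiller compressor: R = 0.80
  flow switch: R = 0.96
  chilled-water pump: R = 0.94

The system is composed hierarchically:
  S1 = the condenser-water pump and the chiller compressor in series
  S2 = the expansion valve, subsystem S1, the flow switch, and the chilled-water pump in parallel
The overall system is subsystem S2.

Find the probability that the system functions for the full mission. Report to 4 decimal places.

Series (condenser-water pump and chiller compressor): 0.770000 × 0.800000 = 0.616000
Parallel (expansion valve, [0.616000], flow switch, and chilled-water pump): 1 − (1 − 0.910000)(1 − 0.616000)(1 − 0.960000)(1 − 0.940000) = 0.9999

0.9999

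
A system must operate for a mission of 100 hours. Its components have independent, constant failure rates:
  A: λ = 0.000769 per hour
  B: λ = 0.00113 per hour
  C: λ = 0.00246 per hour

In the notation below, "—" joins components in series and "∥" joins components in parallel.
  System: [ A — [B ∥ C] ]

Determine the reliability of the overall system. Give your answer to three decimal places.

R(A) = exp(−0.000769 × 100) = 0.92598
R(B) = exp(−0.00113 × 100) = 0.89315
R(C) = exp(−0.00246 × 100) = 0.78192
Parallel (B and C): 1 − (1 − 0.89315)(1 − 0.78192) = 0.97670
Series (A and [0.97670]): 0.92598 × 0.97670 = 0.904

0.904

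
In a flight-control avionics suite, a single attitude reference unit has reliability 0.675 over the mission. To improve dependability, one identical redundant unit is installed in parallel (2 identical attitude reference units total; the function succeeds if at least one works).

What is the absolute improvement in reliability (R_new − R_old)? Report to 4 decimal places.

R_before = 0.675
R_after = 1 − (1 − 0.675)^2 = 0.8944
ΔR = 0.8944 − 0.675 = 0.2194

0.2194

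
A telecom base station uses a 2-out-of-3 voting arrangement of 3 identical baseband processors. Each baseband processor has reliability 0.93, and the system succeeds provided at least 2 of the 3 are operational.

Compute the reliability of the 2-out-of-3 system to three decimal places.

0.986

R = Σ_{i=2}^{3} C(3,i) p^i (1−p)^{3−i} with p = 0.93
C(3,2)·0.93^2·0.07^1 = 0.18163
C(3,3)·0.93^3·0.07^0 = 0.80436
Sum = 0.986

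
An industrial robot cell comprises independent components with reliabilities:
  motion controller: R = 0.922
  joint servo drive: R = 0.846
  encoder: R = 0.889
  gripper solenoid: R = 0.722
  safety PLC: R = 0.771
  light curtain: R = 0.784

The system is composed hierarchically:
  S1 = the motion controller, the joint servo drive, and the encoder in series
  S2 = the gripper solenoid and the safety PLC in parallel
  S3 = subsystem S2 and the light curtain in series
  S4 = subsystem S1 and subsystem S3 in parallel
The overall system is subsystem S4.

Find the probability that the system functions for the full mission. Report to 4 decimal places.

0.9185

Series (motion controller, joint servo drive, and encoder): 0.922000 × 0.846000 × 0.889000 = 0.693431
Parallel (gripper solenoid and safety PLC): 1 − (1 − 0.722000)(1 − 0.771000) = 0.936338
Series ([0.936338] and light curtain): 0.936338 × 0.784000 = 0.734089
Parallel ([0.693431] and [0.734089]): 1 − (1 − 0.693431)(1 − 0.734089) = 0.9185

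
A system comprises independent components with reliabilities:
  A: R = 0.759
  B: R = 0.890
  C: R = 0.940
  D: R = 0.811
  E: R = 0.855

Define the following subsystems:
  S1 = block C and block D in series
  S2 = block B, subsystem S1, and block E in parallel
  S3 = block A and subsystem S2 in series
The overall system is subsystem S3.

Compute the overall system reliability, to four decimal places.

Series (C and D): 0.940000 × 0.811000 = 0.762340
Parallel (B, [0.762340], and E): 1 − (1 − 0.890000)(1 − 0.762340)(1 − 0.855000) = 0.996209
Series (A and [0.996209]): 0.759000 × 0.996209 = 0.7561

0.7561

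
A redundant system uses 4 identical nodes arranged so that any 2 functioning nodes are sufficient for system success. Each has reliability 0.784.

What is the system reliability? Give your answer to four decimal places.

R = Σ_{i=2}^{4} C(4,i) p^i (1−p)^{4−i} with p = 0.784
C(4,2)·0.784^2·0.216^2 = 0.172064
C(4,3)·0.784^3·0.216^1 = 0.416353
C(4,4)·0.784^4·0.216^0 = 0.377802
Sum = 0.9662

0.9662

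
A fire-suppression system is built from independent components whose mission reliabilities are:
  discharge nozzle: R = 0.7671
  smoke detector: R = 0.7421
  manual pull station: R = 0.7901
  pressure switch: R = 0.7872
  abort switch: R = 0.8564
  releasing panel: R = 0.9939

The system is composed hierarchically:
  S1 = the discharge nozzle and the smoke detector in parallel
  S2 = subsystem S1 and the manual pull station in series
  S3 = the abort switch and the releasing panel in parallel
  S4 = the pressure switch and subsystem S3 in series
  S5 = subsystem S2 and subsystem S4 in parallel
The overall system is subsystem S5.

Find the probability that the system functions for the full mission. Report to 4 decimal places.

Parallel (discharge nozzle and smoke detector): 1 − (1 − 0.767100)(1 − 0.742100) = 0.939935
Series ([0.939935] and manual pull station): 0.939935 × 0.790100 = 0.742643
Parallel (abort switch and releasing panel): 1 − (1 − 0.856400)(1 − 0.993900) = 0.999124
Series (pressure switch and [0.999124]): 0.787200 × 0.999124 = 0.786510
Parallel ([0.742643] and [0.786510]): 1 − (1 − 0.742643)(1 − 0.786510) = 0.9451

0.9451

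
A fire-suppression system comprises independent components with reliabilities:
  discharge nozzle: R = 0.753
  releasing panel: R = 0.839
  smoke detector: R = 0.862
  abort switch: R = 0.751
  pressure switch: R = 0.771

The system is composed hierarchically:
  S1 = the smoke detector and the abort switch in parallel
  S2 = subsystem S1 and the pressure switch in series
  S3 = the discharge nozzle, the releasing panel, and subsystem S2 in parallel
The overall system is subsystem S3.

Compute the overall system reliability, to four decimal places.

Parallel (smoke detector and abort switch): 1 − (1 − 0.862000)(1 − 0.751000) = 0.965638
Series ([0.965638] and pressure switch): 0.965638 × 0.771000 = 0.744507
Parallel (discharge nozzle, releasing panel, and [0.744507]): 1 − (1 − 0.753000)(1 − 0.839000)(1 − 0.744507) = 0.9898

0.9898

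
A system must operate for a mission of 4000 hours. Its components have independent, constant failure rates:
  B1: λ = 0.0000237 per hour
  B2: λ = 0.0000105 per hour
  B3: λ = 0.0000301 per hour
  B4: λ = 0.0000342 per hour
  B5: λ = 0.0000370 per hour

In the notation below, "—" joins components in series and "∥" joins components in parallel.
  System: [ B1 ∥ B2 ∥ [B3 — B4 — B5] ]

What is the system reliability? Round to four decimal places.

0.9988

R(B1) = exp(−0.0000237 × 4000) = 0.909555
R(B2) = exp(−0.0000105 × 4000) = 0.958870
R(B3) = exp(−0.0000301 × 4000) = 0.886566
R(B4) = exp(−0.0000342 × 4000) = 0.872145
R(B5) = exp(−0.0000370 × 4000) = 0.862431
Series (B3, B4, and B5): 0.886566 × 0.872145 × 0.862431 = 0.666844
Parallel (B1, B2, and [0.666844]): 1 − (1 − 0.909555)(1 − 0.958870)(1 − 0.666844) = 0.9988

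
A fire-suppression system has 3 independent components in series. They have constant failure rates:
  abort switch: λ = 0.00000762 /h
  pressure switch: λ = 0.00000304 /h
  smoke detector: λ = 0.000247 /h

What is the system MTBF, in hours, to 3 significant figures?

3880

Series of exponential components: λ_sys = Σ λ_i
λ_sys = 0.00000762 + 0.00000304 + 0.000247 = 2.5766e-04 /h
MTBF = 1 / λ_sys = 3880 h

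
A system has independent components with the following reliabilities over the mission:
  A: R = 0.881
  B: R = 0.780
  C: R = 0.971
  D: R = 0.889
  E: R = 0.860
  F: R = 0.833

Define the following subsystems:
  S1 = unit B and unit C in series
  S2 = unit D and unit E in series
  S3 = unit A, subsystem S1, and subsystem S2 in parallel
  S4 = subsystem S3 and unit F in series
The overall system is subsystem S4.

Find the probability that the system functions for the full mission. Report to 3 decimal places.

0.827

Series (B and C): 0.78000 × 0.97100 = 0.75738
Series (D and E): 0.88900 × 0.86000 = 0.76454
Parallel (A, [0.75738], and [0.76454]): 1 − (1 − 0.88100)(1 − 0.75738)(1 − 0.76454) = 0.99320
Series ([0.99320] and F): 0.99320 × 0.83300 = 0.827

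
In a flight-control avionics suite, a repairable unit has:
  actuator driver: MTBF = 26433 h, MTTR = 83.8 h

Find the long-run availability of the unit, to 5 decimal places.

0.99684

A(actuator driver) = MTBF/(MTBF+MTTR) = 26433/(26433+83.8) = 0.99684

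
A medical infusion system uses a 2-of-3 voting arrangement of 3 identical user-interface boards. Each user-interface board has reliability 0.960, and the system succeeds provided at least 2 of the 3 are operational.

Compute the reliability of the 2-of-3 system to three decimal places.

R = Σ_{i=2}^{3} C(3,i) p^i (1−p)^{3−i} with p = 0.960
C(3,2)·0.960^2·0.040^1 = 0.11059
C(3,3)·0.960^3·0.040^0 = 0.88474
Sum = 0.995

0.995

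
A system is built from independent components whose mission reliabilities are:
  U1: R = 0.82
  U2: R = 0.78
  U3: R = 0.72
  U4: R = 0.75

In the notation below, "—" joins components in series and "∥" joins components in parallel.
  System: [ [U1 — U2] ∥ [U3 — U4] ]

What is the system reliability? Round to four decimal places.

Series (U1 and U2): 0.820000 × 0.780000 = 0.639600
Series (U3 and U4): 0.720000 × 0.750000 = 0.540000
Parallel ([0.639600] and [0.540000]): 1 − (1 − 0.639600)(1 − 0.540000) = 0.8342

0.8342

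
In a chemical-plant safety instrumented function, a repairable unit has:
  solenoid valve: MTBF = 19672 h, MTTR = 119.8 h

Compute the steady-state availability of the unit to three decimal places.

A(solenoid valve) = MTBF/(MTBF+MTTR) = 19672/(19672+119.8) = 0.994

0.994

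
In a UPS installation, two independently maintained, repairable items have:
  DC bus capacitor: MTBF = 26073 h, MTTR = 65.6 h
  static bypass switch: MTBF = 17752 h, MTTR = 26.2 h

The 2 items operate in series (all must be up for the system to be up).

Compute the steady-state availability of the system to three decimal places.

A(DC bus capacitor) = MTBF/(MTBF+MTTR) = 26073/(26073+65.6) = 0.997490
A(static bypass switch) = MTBF/(MTBF+MTTR) = 17752/(17752+26.2) = 0.998526
Series availability: 0.997490 × 0.998526 = 0.996

0.996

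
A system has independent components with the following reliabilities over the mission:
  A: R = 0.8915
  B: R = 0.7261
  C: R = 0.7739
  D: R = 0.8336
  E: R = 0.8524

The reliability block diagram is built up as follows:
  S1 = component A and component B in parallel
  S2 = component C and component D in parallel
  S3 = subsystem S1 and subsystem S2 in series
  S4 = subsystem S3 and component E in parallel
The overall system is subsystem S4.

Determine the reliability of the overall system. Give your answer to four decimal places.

0.9902

Parallel (A and B): 1 − (1 − 0.891500)(1 − 0.726100) = 0.970282
Parallel (C and D): 1 − (1 − 0.773900)(1 − 0.833600) = 0.962377
Series ([0.970282] and [0.962377]): 0.970282 × 0.962377 = 0.933777
Parallel ([0.933777] and E): 1 − (1 − 0.933777)(1 − 0.852400) = 0.9902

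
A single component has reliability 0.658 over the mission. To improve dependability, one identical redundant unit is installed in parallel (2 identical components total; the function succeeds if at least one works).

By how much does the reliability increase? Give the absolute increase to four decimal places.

R_before = 0.658
R_after = 1 − (1 − 0.658)^2 = 0.8830
ΔR = 0.8830 − 0.658 = 0.2250

0.2250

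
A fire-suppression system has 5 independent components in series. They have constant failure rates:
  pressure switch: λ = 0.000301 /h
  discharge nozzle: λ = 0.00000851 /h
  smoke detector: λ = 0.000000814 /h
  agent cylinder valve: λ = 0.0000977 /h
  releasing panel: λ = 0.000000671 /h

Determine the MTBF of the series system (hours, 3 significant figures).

2450

Series of exponential components: λ_sys = Σ λ_i
λ_sys = 0.000301 + 0.00000851 + 0.000000814 + 0.0000977 + 0.000000671 = 4.0869e-04 /h
MTBF = 1 / λ_sys = 2450 h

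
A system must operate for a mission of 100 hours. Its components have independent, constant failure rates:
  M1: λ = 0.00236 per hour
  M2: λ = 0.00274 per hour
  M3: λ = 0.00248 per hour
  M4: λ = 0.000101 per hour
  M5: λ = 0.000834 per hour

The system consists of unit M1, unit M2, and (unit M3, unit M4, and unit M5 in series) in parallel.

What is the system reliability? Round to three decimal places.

0.985

R(M1) = exp(−0.00236 × 100) = 0.78978
R(M2) = exp(−0.00274 × 100) = 0.76033
R(M3) = exp(−0.00248 × 100) = 0.78036
R(M4) = exp(−0.000101 × 100) = 0.98995
R(M5) = exp(−0.000834 × 100) = 0.91998
Series (M3, M4, and M5): 0.78036 × 0.98995 × 0.91998 = 0.71070
Parallel (M1, M2, and [0.71070]): 1 − (1 − 0.78978)(1 − 0.76033)(1 − 0.71070) = 0.985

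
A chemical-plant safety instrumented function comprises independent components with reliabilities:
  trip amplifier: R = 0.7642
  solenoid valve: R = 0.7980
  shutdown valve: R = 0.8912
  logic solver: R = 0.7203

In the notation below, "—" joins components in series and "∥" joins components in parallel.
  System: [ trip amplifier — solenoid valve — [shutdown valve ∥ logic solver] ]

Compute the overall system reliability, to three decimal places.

0.591

Parallel (shutdown valve and logic solver): 1 − (1 − 0.89120)(1 − 0.72030) = 0.96957
Series (trip amplifier, solenoid valve, and [0.96957]): 0.76420 × 0.79800 × 0.96957 = 0.591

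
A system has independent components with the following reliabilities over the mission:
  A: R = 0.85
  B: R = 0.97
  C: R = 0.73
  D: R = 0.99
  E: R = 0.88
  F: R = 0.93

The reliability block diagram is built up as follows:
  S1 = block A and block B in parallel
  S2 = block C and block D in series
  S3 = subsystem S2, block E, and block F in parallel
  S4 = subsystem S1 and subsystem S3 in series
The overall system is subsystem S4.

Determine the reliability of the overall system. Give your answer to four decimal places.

0.9932

Parallel (A and B): 1 − (1 − 0.850000)(1 − 0.970000) = 0.995500
Series (C and D): 0.730000 × 0.990000 = 0.722700
Parallel ([0.722700], E, and F): 1 − (1 − 0.722700)(1 − 0.880000)(1 − 0.930000) = 0.997671
Series ([0.995500] and [0.997671]): 0.995500 × 0.997671 = 0.9932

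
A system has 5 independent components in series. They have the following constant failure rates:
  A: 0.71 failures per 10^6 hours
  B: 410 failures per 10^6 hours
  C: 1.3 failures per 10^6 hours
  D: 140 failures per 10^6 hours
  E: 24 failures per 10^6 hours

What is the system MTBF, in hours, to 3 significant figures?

1740

Series of exponential components: λ_sys = Σ λ_i
λ_sys = 0.00000071 + 0.00041 + 0.0000013 + 0.00014 + 0.000024 = 5.7601e-04 /h
MTBF = 1 / λ_sys = 1740 h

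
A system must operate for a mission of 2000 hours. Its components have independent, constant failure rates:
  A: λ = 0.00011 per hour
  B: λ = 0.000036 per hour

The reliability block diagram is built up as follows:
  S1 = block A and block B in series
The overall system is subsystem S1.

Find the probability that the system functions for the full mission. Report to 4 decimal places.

R(A) = exp(−0.00011 × 2000) = 0.802519
R(B) = exp(−0.000036 × 2000) = 0.930531
Series (A and B): 0.802519 × 0.930531 = 0.7468

0.7468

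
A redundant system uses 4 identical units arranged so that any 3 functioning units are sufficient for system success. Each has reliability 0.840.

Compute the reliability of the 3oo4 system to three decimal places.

0.877

R = Σ_{i=3}^{4} C(4,i) p^i (1−p)^{4−i} with p = 0.840
C(4,3)·0.840^3·0.160^1 = 0.37933
C(4,4)·0.840^4·0.160^0 = 0.49787
Sum = 0.877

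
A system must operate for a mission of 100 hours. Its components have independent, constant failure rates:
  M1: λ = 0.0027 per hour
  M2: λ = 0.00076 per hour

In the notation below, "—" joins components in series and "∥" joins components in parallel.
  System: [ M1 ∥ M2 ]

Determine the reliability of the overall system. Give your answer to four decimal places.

0.9827

R(M1) = exp(−0.0027 × 100) = 0.763379
R(M2) = exp(−0.00076 × 100) = 0.926816
Parallel (M1 and M2): 1 − (1 − 0.763379)(1 − 0.926816) = 0.9827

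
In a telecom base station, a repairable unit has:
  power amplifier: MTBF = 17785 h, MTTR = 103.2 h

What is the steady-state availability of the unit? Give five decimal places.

A(power amplifier) = MTBF/(MTBF+MTTR) = 17785/(17785+103.2) = 0.99423

0.99423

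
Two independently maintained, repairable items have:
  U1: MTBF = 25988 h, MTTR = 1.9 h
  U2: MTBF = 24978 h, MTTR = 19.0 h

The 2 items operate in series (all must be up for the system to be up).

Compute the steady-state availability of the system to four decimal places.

0.9992

A(U1) = MTBF/(MTBF+MTTR) = 25988/(25988+1.9) = 0.999927
A(U2) = MTBF/(MTBF+MTTR) = 24978/(24978+19.0) = 0.999240
Series availability: 0.999927 × 0.999240 = 0.9992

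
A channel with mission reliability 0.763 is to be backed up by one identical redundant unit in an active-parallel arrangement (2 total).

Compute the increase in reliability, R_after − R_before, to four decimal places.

0.1808

R_before = 0.763
R_after = 1 − (1 − 0.763)^2 = 0.9438
ΔR = 0.9438 − 0.763 = 0.1808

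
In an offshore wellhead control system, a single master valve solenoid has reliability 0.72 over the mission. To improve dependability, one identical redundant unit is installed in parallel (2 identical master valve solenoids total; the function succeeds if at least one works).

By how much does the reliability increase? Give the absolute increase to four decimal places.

0.2016

R_before = 0.72
R_after = 1 − (1 − 0.72)^2 = 0.9216
ΔR = 0.9216 − 0.72 = 0.2016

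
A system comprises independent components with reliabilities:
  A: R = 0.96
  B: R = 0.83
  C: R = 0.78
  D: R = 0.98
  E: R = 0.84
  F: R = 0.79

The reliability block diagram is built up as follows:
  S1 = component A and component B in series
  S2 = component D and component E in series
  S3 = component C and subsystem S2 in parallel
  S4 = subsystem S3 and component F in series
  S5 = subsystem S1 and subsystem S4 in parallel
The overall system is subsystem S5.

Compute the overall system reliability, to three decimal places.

Series (A and B): 0.96000 × 0.83000 = 0.79680
Series (D and E): 0.98000 × 0.84000 = 0.82320
Parallel (C and [0.82320]): 1 − (1 − 0.78000)(1 − 0.82320) = 0.96110
Series ([0.96110] and F): 0.96110 × 0.79000 = 0.75927
Parallel ([0.79680] and [0.75927]): 1 − (1 − 0.79680)(1 − 0.75927) = 0.951

0.951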